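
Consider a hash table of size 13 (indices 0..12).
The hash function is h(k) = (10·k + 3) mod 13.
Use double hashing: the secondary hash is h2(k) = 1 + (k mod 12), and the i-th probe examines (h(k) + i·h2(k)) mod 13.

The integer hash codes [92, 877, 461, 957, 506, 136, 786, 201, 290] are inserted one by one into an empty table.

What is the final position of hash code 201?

92: h=0 → slot 0
877: h=11 → slot 11
461: h=11, h2=6, probe 11,4 → slot 4
957: h=5 → slot 5
506: h=6 → slot 6
136: h=11, h2=5, probe 11,3 → slot 3
786: h=11, h2=7, probe 11,5,12 → slot 12
201: h=11, h2=10, probe 11,8 → slot 8
290: h=4, h2=3, probe 4,7 → slot 7
Table: [92, ., ., 136, 461, 957, 506, 290, 201, ., ., 877, 786]

8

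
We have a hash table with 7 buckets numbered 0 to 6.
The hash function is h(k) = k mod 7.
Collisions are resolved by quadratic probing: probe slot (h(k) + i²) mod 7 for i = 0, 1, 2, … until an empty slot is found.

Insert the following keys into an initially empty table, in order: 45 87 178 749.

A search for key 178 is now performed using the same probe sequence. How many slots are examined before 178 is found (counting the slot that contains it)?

Insert 45: h=3, slot 3 empty -> index 3.
Insert 87: h=3, slot 3 occupied -> index 4.
Insert 178: h=3, slots 3,4 occupied -> index 0.
Insert 749: h=0, slot 0 occupied -> index 1.
Table: [178, 749, -, 45, 87, -, -]
Lookup 178: h=3, probe 3,4,0 → found at 0.

3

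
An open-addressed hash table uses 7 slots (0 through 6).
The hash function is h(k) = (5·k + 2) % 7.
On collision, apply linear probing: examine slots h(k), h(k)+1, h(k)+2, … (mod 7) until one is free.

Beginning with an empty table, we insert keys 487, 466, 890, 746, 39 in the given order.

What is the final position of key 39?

4

Insert 487: h=1, slot 1 empty -> index 1.
Insert 466: h=1, slot 1 occupied -> index 2.
Insert 890: h=0, slot 0 empty -> index 0.
Insert 746: h=1, slots 1,2 occupied -> index 3.
Insert 39: h=1, slots 1,2,3 occupied -> index 4.
Table: [890, 487, 466, 746, 39, _, _]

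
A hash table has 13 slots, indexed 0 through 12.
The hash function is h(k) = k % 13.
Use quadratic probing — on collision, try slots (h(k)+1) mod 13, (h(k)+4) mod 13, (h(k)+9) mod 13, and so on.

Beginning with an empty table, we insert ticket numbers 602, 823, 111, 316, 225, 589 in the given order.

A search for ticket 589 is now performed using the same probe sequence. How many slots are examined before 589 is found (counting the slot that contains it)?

6

602 hashes to 4; slot 4 is free → place at 4.
823 hashes to 4; 4 taken → place at 5.
111 hashes to 7; slot 7 is free → place at 7.
316 hashes to 4; 4,5 taken → place at 8.
225 hashes to 4; 4,5,8 taken → place at 0.
589 hashes to 4; 4,5,8,0,7 taken → place at 3.
Table: [225, —, —, 589, 602, 823, —, 111, 316, —, —, —, —]
Lookup 589: h=4, probe 4,5,8,0,7,3 → found at 3.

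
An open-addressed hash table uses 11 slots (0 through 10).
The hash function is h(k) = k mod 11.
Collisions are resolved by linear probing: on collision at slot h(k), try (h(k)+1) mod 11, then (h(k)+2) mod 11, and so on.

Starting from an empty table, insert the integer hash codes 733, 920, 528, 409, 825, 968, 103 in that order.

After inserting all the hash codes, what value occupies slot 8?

733 hashes to 7; slot 7 is free => place at 7.
920 hashes to 7; 7 taken => place at 8.
528 hashes to 0; slot 0 is free => place at 0.
409 hashes to 2; slot 2 is free => place at 2.
825 hashes to 0; 0 taken => place at 1.
968 hashes to 0; 0,1,2 taken => place at 3.
103 hashes to 4; slot 4 is free => place at 4.
Table: [528, 825, 409, 968, 103, ∅, ∅, 733, 920, ∅, ∅]

920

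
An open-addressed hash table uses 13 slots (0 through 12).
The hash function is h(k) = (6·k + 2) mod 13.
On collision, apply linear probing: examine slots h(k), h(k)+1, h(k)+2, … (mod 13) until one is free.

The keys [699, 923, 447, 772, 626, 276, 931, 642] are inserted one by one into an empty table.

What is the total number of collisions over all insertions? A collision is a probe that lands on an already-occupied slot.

5

Insert 699: h=10, slot 10 empty -> index 10.
Insert 923: h=2, slot 2 empty -> index 2.
Insert 447: h=6, slot 6 empty -> index 6.
Insert 772: h=6, slot 6 occupied -> index 7.
Insert 626: h=1, slot 1 empty -> index 1.
Insert 276: h=7, slot 7 occupied -> index 8.
Insert 931: h=11, slot 11 empty -> index 11.
Insert 642: h=6, slots 6,7,8 occupied -> index 9.
Table: [-, 626, 923, -, -, -, 447, 772, 276, 642, 699, 931, -]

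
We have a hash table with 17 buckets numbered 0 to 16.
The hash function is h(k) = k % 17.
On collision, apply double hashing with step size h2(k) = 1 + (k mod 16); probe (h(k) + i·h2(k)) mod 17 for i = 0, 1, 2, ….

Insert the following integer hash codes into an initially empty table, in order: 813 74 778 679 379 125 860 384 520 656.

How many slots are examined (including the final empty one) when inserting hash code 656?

813: h=14 -> slot 14
74: h=6 -> slot 6
778: h=13 -> slot 13
679: h=16 -> slot 16
379: h=5 -> slot 5
125: h=6, h2=14, probe 6,3 -> slot 3
860: h=10 -> slot 10
384: h=10, h2=1, probe 10,11 -> slot 11
520: h=10, h2=9, probe 10,2 -> slot 2
656: h=10, h2=1, probe 10,11,12 -> slot 12
Table: [-, -, 520, 125, -, 379, 74, -, -, -, 860, 384, 656, 778, 813, -, 679]

3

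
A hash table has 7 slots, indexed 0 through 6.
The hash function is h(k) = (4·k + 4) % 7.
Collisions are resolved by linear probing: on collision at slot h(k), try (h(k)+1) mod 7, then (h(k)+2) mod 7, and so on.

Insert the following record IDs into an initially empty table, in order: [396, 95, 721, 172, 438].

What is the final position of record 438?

2

Insert 396: h=6, slot 6 empty → index 6.
Insert 95: h=6, slot 6 occupied → index 0.
Insert 721: h=4, slot 4 empty → index 4.
Insert 172: h=6, slots 6,0 occupied → index 1.
Insert 438: h=6, slots 6,0,1 occupied → index 2.
Table: [95, 172, 438, ., 721, ., 396]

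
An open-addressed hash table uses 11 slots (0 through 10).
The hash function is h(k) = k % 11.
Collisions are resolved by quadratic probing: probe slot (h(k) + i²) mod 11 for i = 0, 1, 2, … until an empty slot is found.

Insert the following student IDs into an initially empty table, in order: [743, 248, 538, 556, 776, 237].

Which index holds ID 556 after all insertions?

4

743 hashes to 6; slot 6 is free -> place at 6.
248 hashes to 6; 6 taken -> place at 7.
538 hashes to 10; slot 10 is free -> place at 10.
556 hashes to 6; 6,7,10 taken -> place at 4.
776 hashes to 6; 6,7,10,4 taken -> place at 0.
237 hashes to 6; 6,7,10,4,0 taken -> place at 9.
Table: [776, ., ., ., 556, ., 743, 248, ., 237, 538]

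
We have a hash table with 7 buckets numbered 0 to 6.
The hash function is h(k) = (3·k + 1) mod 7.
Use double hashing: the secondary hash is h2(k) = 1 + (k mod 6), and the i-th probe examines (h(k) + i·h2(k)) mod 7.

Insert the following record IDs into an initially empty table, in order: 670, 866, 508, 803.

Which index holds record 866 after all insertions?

670: h=2 -> slot 2
866: h=2, h2=3, probe 2,5 -> slot 5
508: h=6 -> slot 6
803: h=2, h2=6, probe 2,1 -> slot 1
Table: [., 803, 670, ., ., 866, 508]

5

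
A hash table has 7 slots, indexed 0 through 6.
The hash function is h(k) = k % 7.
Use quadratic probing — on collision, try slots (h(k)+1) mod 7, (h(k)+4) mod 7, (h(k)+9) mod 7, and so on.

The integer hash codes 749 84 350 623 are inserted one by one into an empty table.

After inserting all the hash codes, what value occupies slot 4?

350

749 hashes to 0; slot 0 is free -> place at 0.
84 hashes to 0; 0 taken -> place at 1.
350 hashes to 0; 0,1 taken -> place at 4.
623 hashes to 0; 0,1,4 taken -> place at 2.
Table: [749, 84, 623, ∅, 350, ∅, ∅]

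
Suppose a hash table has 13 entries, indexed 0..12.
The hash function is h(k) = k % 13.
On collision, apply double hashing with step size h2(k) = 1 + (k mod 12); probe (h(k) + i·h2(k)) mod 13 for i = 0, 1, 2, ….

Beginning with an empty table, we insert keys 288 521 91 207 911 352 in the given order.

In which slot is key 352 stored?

288: h=2 -> slot 2
521: h=1 -> slot 1
91: h=0 -> slot 0
207: h=12 -> slot 12
911: h=1, h2=12, probe 1,0,12,11 -> slot 11
352: h=1, h2=5, probe 1,6 -> slot 6
Table: [91, 521, 288, ., ., ., 352, ., ., ., ., 911, 207]

6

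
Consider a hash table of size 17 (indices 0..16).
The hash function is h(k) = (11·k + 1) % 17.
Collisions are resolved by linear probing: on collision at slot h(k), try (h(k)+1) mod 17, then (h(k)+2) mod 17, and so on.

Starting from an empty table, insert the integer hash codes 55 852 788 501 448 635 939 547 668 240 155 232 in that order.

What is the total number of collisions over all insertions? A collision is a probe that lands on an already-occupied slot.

9

Insert 55: h=11, slot 11 empty -> index 11.
Insert 852: h=6, slot 6 empty -> index 6.
Insert 788: h=16, slot 16 empty -> index 16.
Insert 501: h=4, slot 4 empty -> index 4.
Insert 448: h=16, slot 16 occupied -> index 0.
Insert 635: h=16, slots 16,0 occupied -> index 1.
Insert 939: h=11, slot 11 occupied -> index 12.
Insert 547: h=0, slots 0,1 occupied -> index 2.
Insert 668: h=5, slot 5 empty -> index 5.
Insert 240: h=6, slot 6 occupied -> index 7.
Insert 155: h=6, slots 6,7 occupied -> index 8.
Insert 232: h=3, slot 3 empty -> index 3.
Table: [448, 635, 547, 232, 501, 668, 852, 240, 155, _, _, 55, 939, _, _, _, 788]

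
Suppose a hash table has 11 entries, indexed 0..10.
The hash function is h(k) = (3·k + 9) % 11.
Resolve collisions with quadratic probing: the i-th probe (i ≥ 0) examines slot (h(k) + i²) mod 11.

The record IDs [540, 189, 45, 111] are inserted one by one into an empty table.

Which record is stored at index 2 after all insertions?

45

540 hashes to 1; slot 1 is free => place at 1.
189 hashes to 4; slot 4 is free => place at 4.
45 hashes to 1; 1 taken => place at 2.
111 hashes to 1; 1,2 taken => place at 5.
Table: [—, 540, 45, —, 189, 111, —, —, —, —, —]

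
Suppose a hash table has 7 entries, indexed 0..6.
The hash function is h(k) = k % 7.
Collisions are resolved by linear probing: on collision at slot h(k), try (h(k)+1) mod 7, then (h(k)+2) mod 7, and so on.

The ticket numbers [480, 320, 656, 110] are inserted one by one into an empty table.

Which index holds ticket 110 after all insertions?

Insert 480: h=4, slot 4 empty → index 4.
Insert 320: h=5, slot 5 empty → index 5.
Insert 656: h=5, slot 5 occupied → index 6.
Insert 110: h=5, slots 5,6 occupied → index 0.
Table: [110, -, -, -, 480, 320, 656]

0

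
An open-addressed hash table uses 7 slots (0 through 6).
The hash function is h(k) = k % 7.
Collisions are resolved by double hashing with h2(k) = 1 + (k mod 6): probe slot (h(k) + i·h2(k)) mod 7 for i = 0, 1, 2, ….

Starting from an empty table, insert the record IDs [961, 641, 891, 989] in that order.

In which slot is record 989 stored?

Insert 961: h=2, slot 2 empty => index 2.
Insert 641: h=4, slot 4 empty => index 4.
Insert 891: h=2, h2=4, slot 2 occupied => index 6.
Insert 989: h=2, h2=6, slot 2 occupied => index 1.
Table: [—, 989, 961, —, 641, —, 891]

1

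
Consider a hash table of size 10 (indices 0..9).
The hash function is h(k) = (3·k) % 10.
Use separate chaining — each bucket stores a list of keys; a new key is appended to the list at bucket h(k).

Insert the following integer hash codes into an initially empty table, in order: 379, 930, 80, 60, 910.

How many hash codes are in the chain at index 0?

379 → bucket 7
930 → bucket 0
80 → bucket 0 (collision)
60 → bucket 0 (collision)
910 → bucket 0 (collision)
Final buckets:
0: 930 -> 80 -> 60 -> 910
1: .
2: .
3: .
4: .
5: .
6: .
7: 379
8: .
9: .

4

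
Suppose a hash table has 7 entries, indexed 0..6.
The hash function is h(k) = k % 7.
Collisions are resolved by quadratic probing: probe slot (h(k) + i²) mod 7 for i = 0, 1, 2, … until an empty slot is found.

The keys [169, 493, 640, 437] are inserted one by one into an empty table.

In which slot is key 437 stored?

169: h=1 -> slot 1
493: h=3 -> slot 3
640: h=3, probe 3,4 -> slot 4
437: h=3, probe 3,4,0 -> slot 0
Table: [437, 169, -, 493, 640, -, -]

0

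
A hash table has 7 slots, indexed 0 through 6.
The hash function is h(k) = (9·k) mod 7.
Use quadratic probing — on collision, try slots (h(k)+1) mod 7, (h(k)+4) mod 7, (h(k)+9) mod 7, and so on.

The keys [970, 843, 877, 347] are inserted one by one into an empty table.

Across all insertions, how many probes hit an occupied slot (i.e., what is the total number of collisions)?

Insert 970: h=1, slot 1 empty => index 1.
Insert 843: h=6, slot 6 empty => index 6.
Insert 877: h=4, slot 4 empty => index 4.
Insert 347: h=1, slot 1 occupied => index 2.
Table: [_, 970, 347, _, 877, _, 843]

1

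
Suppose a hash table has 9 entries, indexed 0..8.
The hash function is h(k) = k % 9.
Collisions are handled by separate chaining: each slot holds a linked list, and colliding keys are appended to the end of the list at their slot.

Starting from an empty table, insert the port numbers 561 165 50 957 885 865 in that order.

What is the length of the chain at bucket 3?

561 → bucket 3
165 → bucket 3 (collision)
50 → bucket 5
957 → bucket 3 (collision)
885 → bucket 3 (collision)
865 → bucket 1
Final buckets:
0: -
1: 865
2: -
3: 561 -> 165 -> 957 -> 885
4: -
5: 50
6: -
7: -
8: -

4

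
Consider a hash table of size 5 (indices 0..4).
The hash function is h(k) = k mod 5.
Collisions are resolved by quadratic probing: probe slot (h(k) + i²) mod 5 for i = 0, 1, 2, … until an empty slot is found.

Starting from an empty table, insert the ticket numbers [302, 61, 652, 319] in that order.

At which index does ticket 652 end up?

Insert 302: h=2, slot 2 empty → index 2.
Insert 61: h=1, slot 1 empty → index 1.
Insert 652: h=2, slot 2 occupied → index 3.
Insert 319: h=4, slot 4 empty → index 4.
Table: [_, 61, 302, 652, 319]

3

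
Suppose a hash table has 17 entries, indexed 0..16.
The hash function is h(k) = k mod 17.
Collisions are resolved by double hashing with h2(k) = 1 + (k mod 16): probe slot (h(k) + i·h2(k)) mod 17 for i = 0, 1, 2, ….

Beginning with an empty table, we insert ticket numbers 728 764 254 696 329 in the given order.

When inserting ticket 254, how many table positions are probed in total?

3

728 hashes to 14; slot 14 is free → place at 14.
764 hashes to 16; slot 16 is free → place at 16.
254 hashes to 16, h2=15; 16,14 taken → place at 12.
696 hashes to 16, h2=9; 16 taken → place at 8.
329 hashes to 6; slot 6 is free → place at 6.
Table: [-, -, -, -, -, -, 329, -, 696, -, -, -, 254, -, 728, -, 764]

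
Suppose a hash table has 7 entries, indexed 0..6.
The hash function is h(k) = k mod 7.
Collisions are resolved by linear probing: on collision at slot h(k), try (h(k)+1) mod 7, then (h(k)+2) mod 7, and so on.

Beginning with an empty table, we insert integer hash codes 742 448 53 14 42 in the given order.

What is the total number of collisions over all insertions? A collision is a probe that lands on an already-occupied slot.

6

742: h=0 -> slot 0
448: h=0, probe 0,1 -> slot 1
53: h=4 -> slot 4
14: h=0, probe 0,1,2 -> slot 2
42: h=0, probe 0,1,2,3 -> slot 3
Table: [742, 448, 14, 42, 53, _, _]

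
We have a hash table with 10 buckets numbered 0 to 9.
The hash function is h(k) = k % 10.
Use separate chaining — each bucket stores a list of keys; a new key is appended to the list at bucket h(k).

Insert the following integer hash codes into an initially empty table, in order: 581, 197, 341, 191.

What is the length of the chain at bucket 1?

581 → bucket 1
197 → bucket 7
341 → bucket 1 (collision)
191 → bucket 1 (collision)
Final buckets:
0: -
1: 581 -> 341 -> 191
2: -
3: -
4: -
5: -
6: -
7: 197
8: -
9: -

3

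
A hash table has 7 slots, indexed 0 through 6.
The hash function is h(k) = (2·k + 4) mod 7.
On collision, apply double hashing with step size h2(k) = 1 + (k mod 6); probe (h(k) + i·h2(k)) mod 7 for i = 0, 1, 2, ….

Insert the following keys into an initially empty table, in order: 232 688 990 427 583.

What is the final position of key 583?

5

Insert 232: h=6, slot 6 empty → index 6.
Insert 688: h=1, slot 1 empty → index 1.
Insert 990: h=3, slot 3 empty → index 3.
Insert 427: h=4, slot 4 empty → index 4.
Insert 583: h=1, h2=2, slots 1,3 occupied → index 5.
Table: [_, 688, _, 990, 427, 583, 232]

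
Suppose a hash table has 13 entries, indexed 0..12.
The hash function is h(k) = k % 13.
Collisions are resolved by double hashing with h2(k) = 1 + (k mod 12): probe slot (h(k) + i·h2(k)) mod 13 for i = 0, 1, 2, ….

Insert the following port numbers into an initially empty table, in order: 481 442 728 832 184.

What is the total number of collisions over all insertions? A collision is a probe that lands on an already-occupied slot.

481 hashes to 0; slot 0 is free -> place at 0.
442 hashes to 0, h2=11; 0 taken -> place at 11.
728 hashes to 0, h2=9; 0 taken -> place at 9.
832 hashes to 0, h2=5; 0 taken -> place at 5.
184 hashes to 2; slot 2 is free -> place at 2.
Table: [481, ∅, 184, ∅, ∅, 832, ∅, ∅, ∅, 728, ∅, 442, ∅]

3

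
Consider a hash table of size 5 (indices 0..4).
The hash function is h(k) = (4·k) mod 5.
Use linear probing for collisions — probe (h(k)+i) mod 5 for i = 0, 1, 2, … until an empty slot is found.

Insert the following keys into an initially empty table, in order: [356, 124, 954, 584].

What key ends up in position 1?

124

356: h=4 -> slot 4
124: h=1 -> slot 1
954: h=1, probe 1,2 -> slot 2
584: h=1, probe 1,2,3 -> slot 3
Table: [-, 124, 954, 584, 356]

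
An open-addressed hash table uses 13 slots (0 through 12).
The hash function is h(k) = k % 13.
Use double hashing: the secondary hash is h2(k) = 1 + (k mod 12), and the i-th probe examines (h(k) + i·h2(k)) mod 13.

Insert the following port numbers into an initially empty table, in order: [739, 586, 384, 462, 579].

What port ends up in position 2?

Insert 739: h=11, slot 11 empty => index 11.
Insert 586: h=1, slot 1 empty => index 1.
Insert 384: h=7, slot 7 empty => index 7.
Insert 462: h=7, h2=7, slots 7,1 occupied => index 8.
Insert 579: h=7, h2=4, slots 7,11 occupied => index 2.
Table: [-, 586, 579, -, -, -, -, 384, 462, -, -, 739, -]

579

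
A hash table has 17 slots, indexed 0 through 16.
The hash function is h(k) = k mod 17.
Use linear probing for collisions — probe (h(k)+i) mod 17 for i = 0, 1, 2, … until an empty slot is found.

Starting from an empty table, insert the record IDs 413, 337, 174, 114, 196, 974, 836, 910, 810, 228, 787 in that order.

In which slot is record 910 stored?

413 hashes to 5; slot 5 is free → place at 5.
337 hashes to 14; slot 14 is free → place at 14.
174 hashes to 4; slot 4 is free → place at 4.
114 hashes to 12; slot 12 is free → place at 12.
196 hashes to 9; slot 9 is free → place at 9.
974 hashes to 5; 5 taken → place at 6.
836 hashes to 3; slot 3 is free → place at 3.
910 hashes to 9; 9 taken → place at 10.
810 hashes to 11; slot 11 is free → place at 11.
228 hashes to 7; slot 7 is free → place at 7.
787 hashes to 5; 5,6,7 taken → place at 8.
Table: [∅, ∅, ∅, 836, 174, 413, 974, 228, 787, 196, 910, 810, 114, ∅, 337, ∅, ∅]

10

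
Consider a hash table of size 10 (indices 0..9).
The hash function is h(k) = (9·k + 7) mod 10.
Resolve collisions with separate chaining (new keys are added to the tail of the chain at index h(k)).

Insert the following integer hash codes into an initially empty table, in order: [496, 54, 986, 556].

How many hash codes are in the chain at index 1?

Insert 496: h=1, bucket 1 empty -> new chain.
Insert 54: h=3, bucket 3 empty -> new chain.
Insert 986: h=1, bucket 1 nonempty -> append to chain.
Insert 556: h=1, bucket 1 nonempty -> append to chain.
Final buckets:
0: ∅
1: 496 -> 986 -> 556
2: ∅
3: 54
4: ∅
5: ∅
6: ∅
7: ∅
8: ∅
9: ∅

3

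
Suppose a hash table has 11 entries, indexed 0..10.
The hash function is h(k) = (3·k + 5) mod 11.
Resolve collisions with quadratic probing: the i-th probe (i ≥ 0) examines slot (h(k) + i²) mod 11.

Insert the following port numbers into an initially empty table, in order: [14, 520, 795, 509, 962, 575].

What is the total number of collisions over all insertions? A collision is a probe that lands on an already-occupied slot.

14 hashes to 3; slot 3 is free => place at 3.
520 hashes to 3; 3 taken => place at 4.
795 hashes to 3; 3,4 taken => place at 7.
509 hashes to 3; 3,4,7 taken => place at 1.
962 hashes to 9; slot 9 is free => place at 9.
575 hashes to 3; 3,4,7,1 taken => place at 8.
Table: [∅, 509, ∅, 14, 520, ∅, ∅, 795, 575, 962, ∅]

10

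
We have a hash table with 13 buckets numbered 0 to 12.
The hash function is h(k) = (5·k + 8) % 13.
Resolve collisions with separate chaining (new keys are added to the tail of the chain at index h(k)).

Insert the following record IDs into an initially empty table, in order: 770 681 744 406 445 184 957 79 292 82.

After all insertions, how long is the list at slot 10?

770 → bucket 10
681 → bucket 7
744 → bucket 10 (collision)
406 → bucket 10 (collision)
445 → bucket 10 (collision)
184 → bucket 5
957 → bucket 9
79 → bucket 0
292 → bucket 12
82 → bucket 2
Final buckets:
0: 79
1: .
2: 82
3: .
4: .
5: 184
6: .
7: 681
8: .
9: 957
10: 770 -> 744 -> 406 -> 445
11: .
12: 292

4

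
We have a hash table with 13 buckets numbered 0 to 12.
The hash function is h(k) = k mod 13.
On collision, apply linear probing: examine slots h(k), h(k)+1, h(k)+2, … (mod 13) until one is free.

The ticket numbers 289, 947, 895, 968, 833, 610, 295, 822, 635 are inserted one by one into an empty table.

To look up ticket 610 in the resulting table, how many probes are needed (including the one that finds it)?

2

289: h=3 → slot 3
947: h=11 → slot 11
895: h=11, probe 11,12 → slot 12
968: h=6 → slot 6
833: h=1 → slot 1
610: h=12, probe 12,0 → slot 0
295: h=9 → slot 9
822: h=3, probe 3,4 → slot 4
635: h=11, probe 11,12,0,1,2 → slot 2
Table: [610, 833, 635, 289, 822, ., 968, ., ., 295, ., 947, 895]
Lookup 610: h=12, probe 12,0 → found at 0.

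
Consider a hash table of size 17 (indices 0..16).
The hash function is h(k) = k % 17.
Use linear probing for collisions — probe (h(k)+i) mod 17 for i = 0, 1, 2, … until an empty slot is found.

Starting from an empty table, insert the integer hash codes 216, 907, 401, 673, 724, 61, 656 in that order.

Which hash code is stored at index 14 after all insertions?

216 hashes to 12; slot 12 is free -> place at 12.
907 hashes to 6; slot 6 is free -> place at 6.
401 hashes to 10; slot 10 is free -> place at 10.
673 hashes to 10; 10 taken -> place at 11.
724 hashes to 10; 10,11,12 taken -> place at 13.
61 hashes to 10; 10,11,12,13 taken -> place at 14.
656 hashes to 10; 10,11,12,13,14 taken -> place at 15.
Table: [-, -, -, -, -, -, 907, -, -, -, 401, 673, 216, 724, 61, 656, -]

61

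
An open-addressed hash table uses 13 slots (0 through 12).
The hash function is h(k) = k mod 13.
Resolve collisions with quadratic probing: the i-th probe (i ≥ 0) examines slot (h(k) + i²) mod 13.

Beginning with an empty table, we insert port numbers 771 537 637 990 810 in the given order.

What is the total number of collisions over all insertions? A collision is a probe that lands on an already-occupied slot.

771: h=4 => slot 4
537: h=4, probe 4,5 => slot 5
637: h=0 => slot 0
990: h=2 => slot 2
810: h=4, probe 4,5,8 => slot 8
Table: [637, ∅, 990, ∅, 771, 537, ∅, ∅, 810, ∅, ∅, ∅, ∅]

3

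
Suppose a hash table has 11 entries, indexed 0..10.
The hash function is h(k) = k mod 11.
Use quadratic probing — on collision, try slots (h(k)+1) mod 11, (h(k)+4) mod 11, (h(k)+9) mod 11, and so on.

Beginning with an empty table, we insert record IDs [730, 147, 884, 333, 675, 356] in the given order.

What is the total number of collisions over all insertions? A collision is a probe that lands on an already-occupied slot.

Insert 730: h=4, slot 4 empty -> index 4.
Insert 147: h=4, slot 4 occupied -> index 5.
Insert 884: h=4, slots 4,5 occupied -> index 8.
Insert 333: h=3, slot 3 empty -> index 3.
Insert 675: h=4, slots 4,5,8 occupied -> index 2.
Insert 356: h=4, slots 4,5,8,2 occupied -> index 9.
Table: [∅, ∅, 675, 333, 730, 147, ∅, ∅, 884, 356, ∅]

10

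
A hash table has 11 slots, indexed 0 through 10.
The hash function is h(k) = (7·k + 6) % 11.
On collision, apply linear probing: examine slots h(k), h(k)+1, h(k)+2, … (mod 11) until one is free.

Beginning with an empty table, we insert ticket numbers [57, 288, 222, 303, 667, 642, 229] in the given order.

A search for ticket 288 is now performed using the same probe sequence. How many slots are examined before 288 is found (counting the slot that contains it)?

Insert 57: h=9, slot 9 empty -> index 9.
Insert 288: h=9, slot 9 occupied -> index 10.
Insert 222: h=9, slots 9,10 occupied -> index 0.
Insert 303: h=4, slot 4 empty -> index 4.
Insert 667: h=0, slot 0 occupied -> index 1.
Insert 642: h=1, slot 1 occupied -> index 2.
Insert 229: h=3, slot 3 empty -> index 3.
Table: [222, 667, 642, 229, 303, -, -, -, -, 57, 288]
Lookup 288: h=9, probe 9,10 → found at 10.

2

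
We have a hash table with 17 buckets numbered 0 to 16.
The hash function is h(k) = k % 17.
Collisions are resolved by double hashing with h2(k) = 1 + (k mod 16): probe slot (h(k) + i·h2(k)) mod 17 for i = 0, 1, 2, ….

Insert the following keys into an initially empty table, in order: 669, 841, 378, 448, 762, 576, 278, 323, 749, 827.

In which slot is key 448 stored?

669 hashes to 6; slot 6 is free => place at 6.
841 hashes to 8; slot 8 is free => place at 8.
378 hashes to 4; slot 4 is free => place at 4.
448 hashes to 6, h2=1; 6 taken => place at 7.
762 hashes to 14; slot 14 is free => place at 14.
576 hashes to 15; slot 15 is free => place at 15.
278 hashes to 6, h2=7; 6 taken => place at 13.
323 hashes to 0; slot 0 is free => place at 0.
749 hashes to 1; slot 1 is free => place at 1.
827 hashes to 11; slot 11 is free => place at 11.
Table: [323, 749, -, -, 378, -, 669, 448, 841, -, -, 827, -, 278, 762, 576, -]

7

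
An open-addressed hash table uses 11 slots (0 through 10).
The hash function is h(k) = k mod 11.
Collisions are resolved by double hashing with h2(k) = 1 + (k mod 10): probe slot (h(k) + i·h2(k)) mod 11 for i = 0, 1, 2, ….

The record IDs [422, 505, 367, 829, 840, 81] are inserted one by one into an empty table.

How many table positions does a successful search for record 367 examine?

422 hashes to 4; slot 4 is free => place at 4.
505 hashes to 10; slot 10 is free => place at 10.
367 hashes to 4, h2=8; 4 taken => place at 1.
829 hashes to 4, h2=10; 4 taken => place at 3.
840 hashes to 4, h2=1; 4 taken => place at 5.
81 hashes to 4, h2=2; 4 taken => place at 6.
Table: [—, 367, —, 829, 422, 840, 81, —, —, —, 505]
Lookup 367: h=4, h2=8, probe 4,1 → found at 1.

2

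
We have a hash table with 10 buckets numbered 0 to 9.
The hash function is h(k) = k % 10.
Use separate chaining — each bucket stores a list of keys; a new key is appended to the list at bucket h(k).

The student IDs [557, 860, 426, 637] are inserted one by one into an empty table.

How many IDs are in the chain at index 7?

557 -> bucket 7
860 -> bucket 0
426 -> bucket 6
637 -> bucket 7 (collision)
Final buckets:
0: 860
1: -
2: -
3: -
4: -
5: -
6: 426
7: 557 -> 637
8: -
9: -

2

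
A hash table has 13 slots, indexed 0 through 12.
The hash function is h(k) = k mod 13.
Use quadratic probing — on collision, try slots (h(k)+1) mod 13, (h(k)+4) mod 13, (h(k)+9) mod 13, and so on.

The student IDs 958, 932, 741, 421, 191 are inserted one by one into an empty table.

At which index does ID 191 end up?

12

958: h=9 → slot 9
932: h=9, probe 9,10 → slot 10
741: h=0 → slot 0
421: h=5 → slot 5
191: h=9, probe 9,10,0,5,12 → slot 12
Table: [741, ., ., ., ., 421, ., ., ., 958, 932, ., 191]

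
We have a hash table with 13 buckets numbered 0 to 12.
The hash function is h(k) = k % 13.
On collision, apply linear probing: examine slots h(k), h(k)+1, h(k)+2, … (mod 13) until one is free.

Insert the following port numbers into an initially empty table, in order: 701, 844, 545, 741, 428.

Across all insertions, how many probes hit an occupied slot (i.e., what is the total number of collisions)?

9

701: h=12 -> slot 12
844: h=12, probe 12,0 -> slot 0
545: h=12, probe 12,0,1 -> slot 1
741: h=0, probe 0,1,2 -> slot 2
428: h=12, probe 12,0,1,2,3 -> slot 3
Table: [844, 545, 741, 428, —, —, —, —, —, —, —, —, 701]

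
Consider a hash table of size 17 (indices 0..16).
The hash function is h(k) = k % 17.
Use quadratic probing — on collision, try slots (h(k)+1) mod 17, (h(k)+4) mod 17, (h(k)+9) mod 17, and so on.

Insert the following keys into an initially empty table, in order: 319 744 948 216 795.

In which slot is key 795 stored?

5

Insert 319: h=13, slot 13 empty -> index 13.
Insert 744: h=13, slot 13 occupied -> index 14.
Insert 948: h=13, slots 13,14 occupied -> index 0.
Insert 216: h=12, slot 12 empty -> index 12.
Insert 795: h=13, slots 13,14,0 occupied -> index 5.
Table: [948, ∅, ∅, ∅, ∅, 795, ∅, ∅, ∅, ∅, ∅, ∅, 216, 319, 744, ∅, ∅]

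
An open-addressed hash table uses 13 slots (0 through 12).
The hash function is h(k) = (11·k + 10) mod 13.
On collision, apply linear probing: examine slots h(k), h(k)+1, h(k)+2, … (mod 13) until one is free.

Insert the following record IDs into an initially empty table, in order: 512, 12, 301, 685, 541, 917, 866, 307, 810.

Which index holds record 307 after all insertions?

10

512: h=0 => slot 0
12: h=12 => slot 12
301: h=6 => slot 6
685: h=5 => slot 5
541: h=7 => slot 7
917: h=9 => slot 9
866: h=7, probe 7,8 => slot 8
307: h=7, probe 7,8,9,10 => slot 10
810: h=2 => slot 2
Table: [512, —, 810, —, —, 685, 301, 541, 866, 917, 307, —, 12]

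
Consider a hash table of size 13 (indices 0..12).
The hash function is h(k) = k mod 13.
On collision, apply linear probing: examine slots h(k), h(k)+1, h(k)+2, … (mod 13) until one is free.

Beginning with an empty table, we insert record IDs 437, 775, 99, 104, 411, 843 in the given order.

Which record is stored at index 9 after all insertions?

437 hashes to 8; slot 8 is free -> place at 8.
775 hashes to 8; 8 taken -> place at 9.
99 hashes to 8; 8,9 taken -> place at 10.
104 hashes to 0; slot 0 is free -> place at 0.
411 hashes to 8; 8,9,10 taken -> place at 11.
843 hashes to 11; 11 taken -> place at 12.
Table: [104, ., ., ., ., ., ., ., 437, 775, 99, 411, 843]

775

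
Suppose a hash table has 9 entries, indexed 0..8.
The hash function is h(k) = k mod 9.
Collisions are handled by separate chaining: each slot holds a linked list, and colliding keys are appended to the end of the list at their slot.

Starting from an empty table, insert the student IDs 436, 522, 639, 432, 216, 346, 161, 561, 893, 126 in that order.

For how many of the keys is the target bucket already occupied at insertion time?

Insert 436: h=4, bucket 4 empty → new chain.
Insert 522: h=0, bucket 0 empty → new chain.
Insert 639: h=0, bucket 0 nonempty → append to chain.
Insert 432: h=0, bucket 0 nonempty → append to chain.
Insert 216: h=0, bucket 0 nonempty → append to chain.
Insert 346: h=4, bucket 4 nonempty → append to chain.
Insert 161: h=8, bucket 8 empty → new chain.
Insert 561: h=3, bucket 3 empty → new chain.
Insert 893: h=2, bucket 2 empty → new chain.
Insert 126: h=0, bucket 0 nonempty → append to chain.
Final buckets:
0: 522 -> 639 -> 432 -> 216 -> 126
1: —
2: 893
3: 561
4: 436 -> 346
5: —
6: —
7: —
8: 161

5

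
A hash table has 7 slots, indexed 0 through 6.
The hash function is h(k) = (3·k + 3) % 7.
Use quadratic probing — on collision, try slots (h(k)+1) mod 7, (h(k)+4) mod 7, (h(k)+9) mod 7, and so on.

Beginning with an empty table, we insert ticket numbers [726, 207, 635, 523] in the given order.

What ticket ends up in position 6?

523

726: h=4 → slot 4
207: h=1 → slot 1
635: h=4, probe 4,5 → slot 5
523: h=4, probe 4,5,1,6 → slot 6
Table: [—, 207, —, —, 726, 635, 523]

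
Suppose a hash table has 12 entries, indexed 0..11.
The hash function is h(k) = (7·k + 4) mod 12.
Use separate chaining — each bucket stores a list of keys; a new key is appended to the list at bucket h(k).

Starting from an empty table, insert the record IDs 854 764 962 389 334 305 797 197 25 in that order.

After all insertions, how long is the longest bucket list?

4

Insert 854: h=6, bucket 6 empty -> new chain.
Insert 764: h=0, bucket 0 empty -> new chain.
Insert 962: h=6, bucket 6 nonempty -> append to chain.
Insert 389: h=3, bucket 3 empty -> new chain.
Insert 334: h=2, bucket 2 empty -> new chain.
Insert 305: h=3, bucket 3 nonempty -> append to chain.
Insert 797: h=3, bucket 3 nonempty -> append to chain.
Insert 197: h=3, bucket 3 nonempty -> append to chain.
Insert 25: h=11, bucket 11 empty -> new chain.
Final buckets:
0: 764
1: .
2: 334
3: 389 -> 305 -> 797 -> 197
4: .
5: .
6: 854 -> 962
7: .
8: .
9: .
10: .
11: 25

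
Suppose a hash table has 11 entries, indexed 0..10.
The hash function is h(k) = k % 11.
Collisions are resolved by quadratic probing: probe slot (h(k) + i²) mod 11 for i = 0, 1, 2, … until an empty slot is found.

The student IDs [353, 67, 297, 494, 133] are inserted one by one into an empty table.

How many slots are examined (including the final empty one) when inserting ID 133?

353: h=1 -> slot 1
67: h=1, probe 1,2 -> slot 2
297: h=0 -> slot 0
494: h=10 -> slot 10
133: h=1, probe 1,2,5 -> slot 5
Table: [297, 353, 67, ., ., 133, ., ., ., ., 494]

3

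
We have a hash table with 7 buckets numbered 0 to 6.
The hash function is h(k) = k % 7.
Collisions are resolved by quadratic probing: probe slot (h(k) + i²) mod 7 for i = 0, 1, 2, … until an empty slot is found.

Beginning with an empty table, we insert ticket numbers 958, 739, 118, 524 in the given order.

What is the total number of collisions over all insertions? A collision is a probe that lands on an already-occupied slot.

958 hashes to 6; slot 6 is free → place at 6.
739 hashes to 4; slot 4 is free → place at 4.
118 hashes to 6; 6 taken → place at 0.
524 hashes to 6; 6,0 taken → place at 3.
Table: [118, -, -, 524, 739, -, 958]

3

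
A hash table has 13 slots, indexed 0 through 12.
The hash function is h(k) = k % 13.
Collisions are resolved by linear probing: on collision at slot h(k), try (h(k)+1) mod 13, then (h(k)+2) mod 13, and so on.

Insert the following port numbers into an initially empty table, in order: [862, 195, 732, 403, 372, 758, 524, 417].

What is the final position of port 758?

6

Insert 862: h=4, slot 4 empty → index 4.
Insert 195: h=0, slot 0 empty → index 0.
Insert 732: h=4, slot 4 occupied → index 5.
Insert 403: h=0, slot 0 occupied → index 1.
Insert 372: h=8, slot 8 empty → index 8.
Insert 758: h=4, slots 4,5 occupied → index 6.
Insert 524: h=4, slots 4,5,6 occupied → index 7.
Insert 417: h=1, slot 1 occupied → index 2.
Table: [195, 403, 417, ., 862, 732, 758, 524, 372, ., ., ., .]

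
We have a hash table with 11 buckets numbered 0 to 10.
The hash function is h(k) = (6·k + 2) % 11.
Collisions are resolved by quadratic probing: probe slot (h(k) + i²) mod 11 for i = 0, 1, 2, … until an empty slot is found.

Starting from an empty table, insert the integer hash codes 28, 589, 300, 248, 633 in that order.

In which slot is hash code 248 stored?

3

28 hashes to 5; slot 5 is free => place at 5.
589 hashes to 5; 5 taken => place at 6.
300 hashes to 9; slot 9 is free => place at 9.
248 hashes to 5; 5,6,9 taken => place at 3.
633 hashes to 5; 5,6,9,3 taken => place at 10.
Table: [—, —, —, 248, —, 28, 589, —, —, 300, 633]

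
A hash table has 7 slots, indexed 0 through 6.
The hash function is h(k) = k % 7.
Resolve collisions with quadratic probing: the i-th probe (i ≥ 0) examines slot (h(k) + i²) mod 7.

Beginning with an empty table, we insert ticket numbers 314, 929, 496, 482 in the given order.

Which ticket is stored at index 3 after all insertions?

314: h=6 -> slot 6
929: h=5 -> slot 5
496: h=6, probe 6,0 -> slot 0
482: h=6, probe 6,0,3 -> slot 3
Table: [496, ∅, ∅, 482, ∅, 929, 314]

482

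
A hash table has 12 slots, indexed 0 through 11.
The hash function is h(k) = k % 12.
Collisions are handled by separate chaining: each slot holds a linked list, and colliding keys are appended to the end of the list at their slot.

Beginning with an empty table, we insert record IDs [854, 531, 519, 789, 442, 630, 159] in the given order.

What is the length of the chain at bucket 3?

854 -> bucket 2
531 -> bucket 3
519 -> bucket 3 (collision)
789 -> bucket 9
442 -> bucket 10
630 -> bucket 6
159 -> bucket 3 (collision)
Final buckets:
0: —
1: —
2: 854
3: 531 -> 519 -> 159
4: —
5: —
6: 630
7: —
8: —
9: 789
10: 442
11: —

3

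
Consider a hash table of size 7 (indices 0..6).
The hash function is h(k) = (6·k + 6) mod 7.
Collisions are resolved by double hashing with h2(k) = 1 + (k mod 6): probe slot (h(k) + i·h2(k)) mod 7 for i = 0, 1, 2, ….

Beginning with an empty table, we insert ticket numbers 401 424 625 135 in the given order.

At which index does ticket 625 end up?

6

401: h=4 → slot 4
424: h=2 → slot 2
625: h=4, h2=2, probe 4,6 → slot 6
135: h=4, h2=4, probe 4,1 → slot 1
Table: [∅, 135, 424, ∅, 401, ∅, 625]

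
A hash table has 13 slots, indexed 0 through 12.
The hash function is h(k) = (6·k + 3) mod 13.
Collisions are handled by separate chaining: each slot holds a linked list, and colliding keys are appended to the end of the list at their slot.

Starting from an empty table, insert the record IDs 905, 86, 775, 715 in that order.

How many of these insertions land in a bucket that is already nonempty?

2

905 -> bucket 12
86 -> bucket 12 (collision)
775 -> bucket 12 (collision)
715 -> bucket 3
Final buckets:
0: _
1: _
2: _
3: 715
4: _
5: _
6: _
7: _
8: _
9: _
10: _
11: _
12: 905 -> 86 -> 775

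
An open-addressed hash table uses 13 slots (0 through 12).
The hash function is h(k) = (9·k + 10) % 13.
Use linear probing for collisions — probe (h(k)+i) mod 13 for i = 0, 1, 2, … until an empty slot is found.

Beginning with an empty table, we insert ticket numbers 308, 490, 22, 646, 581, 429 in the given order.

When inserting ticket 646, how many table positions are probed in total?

Insert 308: h=0, slot 0 empty => index 0.
Insert 490: h=0, slot 0 occupied => index 1.
Insert 22: h=0, slots 0,1 occupied => index 2.
Insert 646: h=0, slots 0,1,2 occupied => index 3.
Insert 581: h=0, slots 0,1,2,3 occupied => index 4.
Insert 429: h=10, slot 10 empty => index 10.
Table: [308, 490, 22, 646, 581, —, —, —, —, —, 429, —, —]

4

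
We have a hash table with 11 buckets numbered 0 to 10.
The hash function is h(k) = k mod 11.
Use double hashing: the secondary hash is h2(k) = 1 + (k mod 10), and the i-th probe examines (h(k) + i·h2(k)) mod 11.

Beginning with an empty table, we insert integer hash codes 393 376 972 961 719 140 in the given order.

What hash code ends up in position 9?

393: h=8 -> slot 8
376: h=2 -> slot 2
972: h=4 -> slot 4
961: h=4, h2=2, probe 4,6 -> slot 6
719: h=4, h2=10, probe 4,3 -> slot 3
140: h=8, h2=1, probe 8,9 -> slot 9
Table: [., ., 376, 719, 972, ., 961, ., 393, 140, .]

140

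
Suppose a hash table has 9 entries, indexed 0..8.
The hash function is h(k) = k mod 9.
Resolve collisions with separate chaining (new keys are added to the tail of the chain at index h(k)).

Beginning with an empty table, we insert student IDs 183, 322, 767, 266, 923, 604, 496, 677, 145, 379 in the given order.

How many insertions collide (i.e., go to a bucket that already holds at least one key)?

5

Insert 183: h=3, bucket 3 empty → new chain.
Insert 322: h=7, bucket 7 empty → new chain.
Insert 767: h=2, bucket 2 empty → new chain.
Insert 266: h=5, bucket 5 empty → new chain.
Insert 923: h=5, bucket 5 nonempty → append to chain.
Insert 604: h=1, bucket 1 empty → new chain.
Insert 496: h=1, bucket 1 nonempty → append to chain.
Insert 677: h=2, bucket 2 nonempty → append to chain.
Insert 145: h=1, bucket 1 nonempty → append to chain.
Insert 379: h=1, bucket 1 nonempty → append to chain.
Final buckets:
0: .
1: 604 -> 496 -> 145 -> 379
2: 767 -> 677
3: 183
4: .
5: 266 -> 923
6: .
7: 322
8: .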